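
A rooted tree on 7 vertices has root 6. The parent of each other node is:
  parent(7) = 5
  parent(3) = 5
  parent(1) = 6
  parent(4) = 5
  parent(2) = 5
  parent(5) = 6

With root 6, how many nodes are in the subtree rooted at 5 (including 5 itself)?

5

The subtree rooted at 5 contains: 5, 3, 2, 4, 7 — 5 nodes.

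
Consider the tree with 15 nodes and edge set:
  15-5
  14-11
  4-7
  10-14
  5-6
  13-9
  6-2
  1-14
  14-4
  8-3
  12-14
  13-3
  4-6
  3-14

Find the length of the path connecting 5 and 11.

4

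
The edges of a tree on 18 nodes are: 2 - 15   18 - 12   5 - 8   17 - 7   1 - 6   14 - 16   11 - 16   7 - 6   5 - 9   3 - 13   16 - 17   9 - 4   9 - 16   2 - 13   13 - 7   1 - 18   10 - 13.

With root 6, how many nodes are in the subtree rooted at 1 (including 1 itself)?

Descendants of 1 (including itself): 1, 18, 12. That's 3.

3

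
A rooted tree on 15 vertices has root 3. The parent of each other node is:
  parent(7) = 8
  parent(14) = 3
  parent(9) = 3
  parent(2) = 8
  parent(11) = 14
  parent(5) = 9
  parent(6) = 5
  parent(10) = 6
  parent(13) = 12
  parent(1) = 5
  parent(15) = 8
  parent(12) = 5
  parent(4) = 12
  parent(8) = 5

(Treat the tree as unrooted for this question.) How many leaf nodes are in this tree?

The leaves are 1, 2, 4, 7, 10, 11, 13, 15.
That is 8 leaves.

8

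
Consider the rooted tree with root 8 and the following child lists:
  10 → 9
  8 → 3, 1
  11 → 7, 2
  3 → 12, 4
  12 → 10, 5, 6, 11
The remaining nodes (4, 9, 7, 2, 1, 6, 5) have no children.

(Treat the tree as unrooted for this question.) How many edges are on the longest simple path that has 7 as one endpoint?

5

Distances from 7 peak at 5, attained at 1.
7–11–12–3–8–1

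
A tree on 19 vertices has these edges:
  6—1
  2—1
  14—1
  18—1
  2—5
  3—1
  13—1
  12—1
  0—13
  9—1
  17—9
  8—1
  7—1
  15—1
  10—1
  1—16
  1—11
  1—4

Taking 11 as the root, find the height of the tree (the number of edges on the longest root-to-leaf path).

5 sits deepest: 11 – 1 – 2 – 5 — 3 edges from the root.

3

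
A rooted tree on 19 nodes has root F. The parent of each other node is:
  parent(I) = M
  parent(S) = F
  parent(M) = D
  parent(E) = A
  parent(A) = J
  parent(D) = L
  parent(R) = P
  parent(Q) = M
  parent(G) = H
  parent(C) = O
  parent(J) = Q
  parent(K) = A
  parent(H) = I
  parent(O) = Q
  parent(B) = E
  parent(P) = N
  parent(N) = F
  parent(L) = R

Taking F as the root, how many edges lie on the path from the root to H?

8

F – N – P – R – L – D – M – I – H — 8 edges.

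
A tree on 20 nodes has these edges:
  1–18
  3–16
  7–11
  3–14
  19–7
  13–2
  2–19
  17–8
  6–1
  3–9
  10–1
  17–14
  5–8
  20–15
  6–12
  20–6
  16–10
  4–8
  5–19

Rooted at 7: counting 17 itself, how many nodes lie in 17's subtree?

12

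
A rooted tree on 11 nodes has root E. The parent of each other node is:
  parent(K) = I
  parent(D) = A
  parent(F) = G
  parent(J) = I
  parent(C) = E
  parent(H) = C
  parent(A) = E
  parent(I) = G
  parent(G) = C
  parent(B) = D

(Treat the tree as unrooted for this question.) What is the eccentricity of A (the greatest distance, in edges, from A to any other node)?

5

A farthest node from A is K (J also at distance 5).
The path A–E–C–G–I–K has 5 edges.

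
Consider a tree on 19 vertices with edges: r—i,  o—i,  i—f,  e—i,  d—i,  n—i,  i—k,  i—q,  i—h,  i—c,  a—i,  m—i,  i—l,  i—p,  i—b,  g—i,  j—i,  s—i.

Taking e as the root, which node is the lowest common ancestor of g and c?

Path g→root: g i e; path c→root: c i e.
First common node: i.

i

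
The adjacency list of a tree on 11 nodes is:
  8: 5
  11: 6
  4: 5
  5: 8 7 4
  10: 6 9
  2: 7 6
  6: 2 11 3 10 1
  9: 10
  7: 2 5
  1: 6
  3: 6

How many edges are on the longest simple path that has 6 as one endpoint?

4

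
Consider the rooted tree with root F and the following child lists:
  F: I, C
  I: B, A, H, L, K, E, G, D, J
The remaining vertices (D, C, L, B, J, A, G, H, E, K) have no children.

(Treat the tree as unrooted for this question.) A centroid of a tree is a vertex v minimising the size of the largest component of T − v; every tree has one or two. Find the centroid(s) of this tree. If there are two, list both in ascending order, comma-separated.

If I is removed the pieces have sizes 2, 1, 1, 1, 1, 1, 1, 1, 1, 1, all ≤ ⌊12/2⌋ = 6.
Every other node leaves some component of size > 6, so the centroid is unique.

I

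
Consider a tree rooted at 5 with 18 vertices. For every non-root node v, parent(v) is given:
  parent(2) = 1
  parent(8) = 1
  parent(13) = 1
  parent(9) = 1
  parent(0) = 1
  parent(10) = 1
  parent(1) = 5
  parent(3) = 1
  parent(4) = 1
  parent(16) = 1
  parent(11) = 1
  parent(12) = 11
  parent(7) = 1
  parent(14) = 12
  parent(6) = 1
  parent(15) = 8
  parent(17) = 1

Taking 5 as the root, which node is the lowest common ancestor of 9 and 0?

1

Ancestors of 9 (toward the root): 9, 1, 5.
Ancestors of 0: 0, 1, 5.
The deepest node appearing in both lists is 1.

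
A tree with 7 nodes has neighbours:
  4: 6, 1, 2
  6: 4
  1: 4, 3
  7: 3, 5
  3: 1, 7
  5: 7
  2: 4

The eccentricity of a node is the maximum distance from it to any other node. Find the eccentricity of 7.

4

The node farthest from 7 is 2 (6 also at distance 4), via 7 – 3 – 1 – 4 – 2 — 4 edges.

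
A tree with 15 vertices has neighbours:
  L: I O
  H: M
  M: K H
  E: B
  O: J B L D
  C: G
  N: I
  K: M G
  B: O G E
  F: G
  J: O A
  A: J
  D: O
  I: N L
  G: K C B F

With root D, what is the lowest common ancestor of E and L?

E's ancestor chain is E, B, O, D and L's is L, O, D; they first meet at O.

O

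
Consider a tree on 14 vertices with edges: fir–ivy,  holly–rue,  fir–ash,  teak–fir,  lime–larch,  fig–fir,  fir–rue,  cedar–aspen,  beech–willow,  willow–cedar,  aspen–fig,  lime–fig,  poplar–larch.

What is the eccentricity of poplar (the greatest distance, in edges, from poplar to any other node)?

A farthest node from poplar is beech.
The path poplar-larch-lime-fig-aspen-cedar-willow-beech has 7 edges.

7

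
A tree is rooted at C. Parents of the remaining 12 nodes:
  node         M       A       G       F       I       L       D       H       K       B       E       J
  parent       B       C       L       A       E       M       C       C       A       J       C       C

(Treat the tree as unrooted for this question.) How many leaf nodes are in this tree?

Degree-1 nodes: D, F, G, H, I, K — 6 of them.

6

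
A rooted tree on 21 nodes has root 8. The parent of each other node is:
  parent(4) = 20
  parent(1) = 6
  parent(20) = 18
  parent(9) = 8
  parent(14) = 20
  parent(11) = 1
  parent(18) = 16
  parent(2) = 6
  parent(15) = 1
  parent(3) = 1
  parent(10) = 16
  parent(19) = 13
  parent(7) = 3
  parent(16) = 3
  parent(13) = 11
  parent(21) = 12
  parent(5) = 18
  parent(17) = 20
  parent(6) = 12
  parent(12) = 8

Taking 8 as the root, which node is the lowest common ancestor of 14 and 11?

1

14's ancestor chain is 14, 20, 18, 16, 3, 1, 6, 12, 8 and 11's is 11, 1, 6, 12, 8; they first meet at 1.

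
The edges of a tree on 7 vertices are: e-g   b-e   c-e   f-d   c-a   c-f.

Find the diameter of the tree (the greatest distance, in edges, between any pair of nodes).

4

A longest path is d–f–c–e–b, with 4 edges.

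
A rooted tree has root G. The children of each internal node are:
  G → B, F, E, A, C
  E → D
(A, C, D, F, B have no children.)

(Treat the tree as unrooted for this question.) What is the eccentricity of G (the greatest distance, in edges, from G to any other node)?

Distances from G peak at 2, attained at D.
G-E-D

2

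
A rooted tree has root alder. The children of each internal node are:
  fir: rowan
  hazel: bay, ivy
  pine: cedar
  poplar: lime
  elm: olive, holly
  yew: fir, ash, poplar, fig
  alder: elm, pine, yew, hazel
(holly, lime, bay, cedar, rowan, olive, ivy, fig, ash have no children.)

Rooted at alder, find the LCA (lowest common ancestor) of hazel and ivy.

hazel

hazel's ancestor chain is hazel, alder and ivy's is ivy, hazel, alder; they first meet at hazel.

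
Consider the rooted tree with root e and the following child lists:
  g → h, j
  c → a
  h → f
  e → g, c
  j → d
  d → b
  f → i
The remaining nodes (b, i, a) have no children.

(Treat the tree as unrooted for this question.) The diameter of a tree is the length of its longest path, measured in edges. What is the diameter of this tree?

BFS from i reaches a last, at distance 6; BFS from a confirms no node is farther.
Path: i – f – h – g – e – c – a.

6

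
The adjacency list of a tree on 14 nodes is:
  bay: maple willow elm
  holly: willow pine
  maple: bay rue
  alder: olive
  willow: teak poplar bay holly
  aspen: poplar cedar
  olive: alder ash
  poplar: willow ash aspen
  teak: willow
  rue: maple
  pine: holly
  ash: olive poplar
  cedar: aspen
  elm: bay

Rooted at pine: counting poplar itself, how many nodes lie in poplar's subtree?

Descendants of poplar (including itself): poplar, ash, aspen, olive, cedar, alder. That's 6.

6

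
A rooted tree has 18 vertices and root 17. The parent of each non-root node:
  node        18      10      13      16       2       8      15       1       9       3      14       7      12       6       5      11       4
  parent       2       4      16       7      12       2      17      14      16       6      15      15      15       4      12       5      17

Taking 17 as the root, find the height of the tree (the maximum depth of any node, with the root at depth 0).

4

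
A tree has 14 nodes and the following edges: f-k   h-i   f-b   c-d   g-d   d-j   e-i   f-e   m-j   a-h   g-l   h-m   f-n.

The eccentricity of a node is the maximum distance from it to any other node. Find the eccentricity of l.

9

The node farthest from l is b (n, k also at distance 9), via l-g-d-j-m-h-i-e-f-b — 9 edges.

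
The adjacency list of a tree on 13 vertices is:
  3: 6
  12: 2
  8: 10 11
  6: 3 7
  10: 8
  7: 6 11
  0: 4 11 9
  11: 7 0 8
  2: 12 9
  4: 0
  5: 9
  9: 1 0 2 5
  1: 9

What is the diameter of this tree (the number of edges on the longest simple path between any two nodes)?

A longest path is 12–2–9–0–11–7–6–3, with 7 edges.

7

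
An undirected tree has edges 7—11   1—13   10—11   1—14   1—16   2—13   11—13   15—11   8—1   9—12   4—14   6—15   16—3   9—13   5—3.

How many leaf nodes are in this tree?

8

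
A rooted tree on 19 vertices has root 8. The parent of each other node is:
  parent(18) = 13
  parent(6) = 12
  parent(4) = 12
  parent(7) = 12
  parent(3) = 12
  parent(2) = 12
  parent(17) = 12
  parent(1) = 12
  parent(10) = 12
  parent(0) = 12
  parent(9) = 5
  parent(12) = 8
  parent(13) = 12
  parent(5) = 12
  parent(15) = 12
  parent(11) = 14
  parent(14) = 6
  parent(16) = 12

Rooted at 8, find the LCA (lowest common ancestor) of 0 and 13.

Ancestors of 0 (toward the root): 0, 12, 8.
Ancestors of 13: 13, 12, 8.
The deepest node appearing in both lists is 12.

12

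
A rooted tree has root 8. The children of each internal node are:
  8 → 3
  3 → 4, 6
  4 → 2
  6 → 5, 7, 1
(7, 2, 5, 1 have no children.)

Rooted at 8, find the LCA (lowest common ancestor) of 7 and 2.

Ancestors of 7 (toward the root): 7, 6, 3, 8.
Ancestors of 2: 2, 4, 3, 8.
The deepest node appearing in both lists is 3.

3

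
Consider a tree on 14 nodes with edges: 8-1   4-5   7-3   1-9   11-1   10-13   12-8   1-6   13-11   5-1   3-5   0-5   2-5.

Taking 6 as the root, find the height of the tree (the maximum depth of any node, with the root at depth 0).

The longest root-to-leaf path is 6–1–11–13–10 (4 edges).

4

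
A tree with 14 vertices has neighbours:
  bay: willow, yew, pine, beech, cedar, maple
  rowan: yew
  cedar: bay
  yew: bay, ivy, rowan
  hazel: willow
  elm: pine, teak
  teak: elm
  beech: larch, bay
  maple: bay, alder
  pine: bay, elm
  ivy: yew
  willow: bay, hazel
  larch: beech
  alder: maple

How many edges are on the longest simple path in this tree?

Starting from teak, a farthest node is hazel at distance 5.
One longest path: teak - elm - pine - bay - willow - hazel.
So the diameter is 5.

5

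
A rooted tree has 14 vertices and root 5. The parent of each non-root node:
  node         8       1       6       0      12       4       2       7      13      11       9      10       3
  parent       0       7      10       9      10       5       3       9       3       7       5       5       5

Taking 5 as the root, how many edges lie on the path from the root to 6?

5 – 10 – 6 — 2 edges.

2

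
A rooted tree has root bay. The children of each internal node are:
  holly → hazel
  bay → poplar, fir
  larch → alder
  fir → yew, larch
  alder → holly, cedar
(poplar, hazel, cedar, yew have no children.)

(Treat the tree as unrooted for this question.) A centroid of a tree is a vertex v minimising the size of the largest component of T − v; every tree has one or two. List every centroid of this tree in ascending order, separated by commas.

If larch is removed the pieces have sizes 4, 4, all ≤ ⌊9/2⌋ = 4.
No neighbour of larch does as well, so larch is the unique centroid.

larch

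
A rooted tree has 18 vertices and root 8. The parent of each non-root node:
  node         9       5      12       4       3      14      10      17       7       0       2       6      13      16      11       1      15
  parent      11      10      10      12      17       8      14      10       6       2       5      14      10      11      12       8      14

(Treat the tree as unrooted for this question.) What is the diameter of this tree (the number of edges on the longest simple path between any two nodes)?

6

Starting from 1, a farthest node is 9 at distance 6.
One longest path: 1–8–14–10–12–11–9.
So the diameter is 6.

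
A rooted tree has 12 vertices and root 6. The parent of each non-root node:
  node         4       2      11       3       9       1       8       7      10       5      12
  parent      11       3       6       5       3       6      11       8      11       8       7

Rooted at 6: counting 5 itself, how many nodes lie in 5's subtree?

Descendants of 5 (including itself): 5, 3, 2, 9. That's 4.

4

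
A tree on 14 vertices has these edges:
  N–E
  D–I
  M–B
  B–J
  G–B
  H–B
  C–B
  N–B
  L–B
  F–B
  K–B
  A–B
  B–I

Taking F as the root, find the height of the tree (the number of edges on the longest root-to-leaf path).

3

A deepest node is E, reached by F–B–N–E.
That path has 3 edges, so the height is 3.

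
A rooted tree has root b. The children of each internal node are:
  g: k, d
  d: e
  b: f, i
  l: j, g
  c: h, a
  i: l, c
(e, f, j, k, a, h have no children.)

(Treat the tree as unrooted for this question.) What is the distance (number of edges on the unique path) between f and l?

f – b – i – l: 3 edges.

3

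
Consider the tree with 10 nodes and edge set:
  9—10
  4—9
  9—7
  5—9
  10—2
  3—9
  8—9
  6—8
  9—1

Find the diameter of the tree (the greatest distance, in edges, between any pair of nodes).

4

Starting from 6, a farthest node is 2 at distance 4.
One longest path: 6 - 8 - 9 - 10 - 2.
So the diameter is 4.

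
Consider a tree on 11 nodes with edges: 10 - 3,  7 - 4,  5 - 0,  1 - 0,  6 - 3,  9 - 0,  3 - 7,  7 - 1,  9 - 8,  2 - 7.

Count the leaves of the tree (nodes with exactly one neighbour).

6

The leaves are 2, 4, 5, 6, 8, 10.
That is 6 leaves.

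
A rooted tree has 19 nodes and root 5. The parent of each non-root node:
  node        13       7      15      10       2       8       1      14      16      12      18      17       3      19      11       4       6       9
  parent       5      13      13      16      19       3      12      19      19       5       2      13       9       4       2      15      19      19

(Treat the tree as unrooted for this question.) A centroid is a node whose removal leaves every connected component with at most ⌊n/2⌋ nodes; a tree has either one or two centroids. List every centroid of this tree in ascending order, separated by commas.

19

Removing 19 splits the tree into components of sizes 8, 3, 3, 2, 1, 1; the largest is 8 ≤ ⌊19/2⌋ = 9.
Every other node leaves some component of size > 9, so the centroid is unique.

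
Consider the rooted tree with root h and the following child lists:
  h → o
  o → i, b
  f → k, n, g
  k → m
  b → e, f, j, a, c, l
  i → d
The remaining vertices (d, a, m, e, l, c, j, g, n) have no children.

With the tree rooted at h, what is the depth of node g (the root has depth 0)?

Path from h to g: h–o–b–f–g, which has 4 edges.

4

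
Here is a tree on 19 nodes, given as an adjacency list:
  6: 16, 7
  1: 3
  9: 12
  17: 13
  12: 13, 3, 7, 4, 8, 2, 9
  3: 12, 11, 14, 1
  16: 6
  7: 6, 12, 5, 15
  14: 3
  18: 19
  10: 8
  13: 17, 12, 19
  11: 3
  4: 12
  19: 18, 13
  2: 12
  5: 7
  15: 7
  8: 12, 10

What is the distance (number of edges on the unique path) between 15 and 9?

3

The path is 15 – 7 – 12 – 9, which has 3 edges.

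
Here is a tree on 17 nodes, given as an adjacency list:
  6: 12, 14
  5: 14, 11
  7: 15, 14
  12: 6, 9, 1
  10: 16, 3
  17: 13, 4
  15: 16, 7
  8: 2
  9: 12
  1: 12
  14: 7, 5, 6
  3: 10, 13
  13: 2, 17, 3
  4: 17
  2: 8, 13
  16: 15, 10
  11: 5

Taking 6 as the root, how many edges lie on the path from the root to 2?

6–14–7–15–16–10–3–13–2 — 8 edges.

8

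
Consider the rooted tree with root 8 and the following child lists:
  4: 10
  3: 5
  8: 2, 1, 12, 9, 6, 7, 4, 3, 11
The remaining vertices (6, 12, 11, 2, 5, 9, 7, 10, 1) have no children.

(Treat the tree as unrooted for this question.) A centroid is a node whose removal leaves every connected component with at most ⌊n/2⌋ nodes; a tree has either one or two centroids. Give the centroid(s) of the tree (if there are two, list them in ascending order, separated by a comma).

Delete 8: the remaining components have sizes 2, 2, 1, 1, 1, 1, 1, 1, 1. Max 2 ≤ 6, so 8 is a centroid.
Every other node leaves some component of size > 6, so the centroid is unique.

8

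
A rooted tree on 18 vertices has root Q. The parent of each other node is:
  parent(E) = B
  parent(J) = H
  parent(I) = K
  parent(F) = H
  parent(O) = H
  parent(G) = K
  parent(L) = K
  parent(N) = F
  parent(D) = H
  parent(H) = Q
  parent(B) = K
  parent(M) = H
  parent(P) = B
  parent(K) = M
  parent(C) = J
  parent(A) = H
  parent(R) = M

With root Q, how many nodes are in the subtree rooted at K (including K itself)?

Descendants of K (including itself): K, I, G, B, L, P, E. That's 7.

7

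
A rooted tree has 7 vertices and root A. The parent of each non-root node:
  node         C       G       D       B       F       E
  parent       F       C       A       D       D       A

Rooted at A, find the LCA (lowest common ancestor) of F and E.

A

F's ancestor chain is F, D, A and E's is E, A; they first meet at A.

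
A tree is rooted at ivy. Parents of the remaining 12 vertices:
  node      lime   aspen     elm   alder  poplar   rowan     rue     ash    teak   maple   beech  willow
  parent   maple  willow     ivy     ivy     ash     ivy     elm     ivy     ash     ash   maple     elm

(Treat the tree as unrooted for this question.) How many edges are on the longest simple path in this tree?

A longest path is aspen-willow-elm-ivy-ash-maple-lime, with 6 edges.

6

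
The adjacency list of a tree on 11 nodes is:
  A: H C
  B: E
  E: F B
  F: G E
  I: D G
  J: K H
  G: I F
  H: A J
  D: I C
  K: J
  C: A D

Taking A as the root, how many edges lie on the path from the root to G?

A – C – D – I – G — 4 edges.

4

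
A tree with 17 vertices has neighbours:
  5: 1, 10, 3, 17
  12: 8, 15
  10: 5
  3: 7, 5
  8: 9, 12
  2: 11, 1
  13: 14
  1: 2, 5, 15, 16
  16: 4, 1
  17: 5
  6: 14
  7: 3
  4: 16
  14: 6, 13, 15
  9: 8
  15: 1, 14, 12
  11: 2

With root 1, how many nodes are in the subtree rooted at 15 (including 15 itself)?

7

Descendants of 15 (including itself): 15, 12, 14, 8, 6, 13, 9. That's 7.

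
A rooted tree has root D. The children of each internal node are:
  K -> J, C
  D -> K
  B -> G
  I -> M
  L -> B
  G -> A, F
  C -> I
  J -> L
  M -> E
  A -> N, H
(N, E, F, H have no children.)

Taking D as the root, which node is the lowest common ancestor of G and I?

K

Path G→root: G B L J K D; path I→root: I C K D.
First common node: K.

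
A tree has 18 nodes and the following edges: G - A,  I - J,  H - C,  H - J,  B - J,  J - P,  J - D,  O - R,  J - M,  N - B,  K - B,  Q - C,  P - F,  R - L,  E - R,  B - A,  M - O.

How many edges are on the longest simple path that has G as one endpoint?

Distances from G peak at 7, attained at E (L also at distance 7).
G-A-B-J-M-O-R-E

7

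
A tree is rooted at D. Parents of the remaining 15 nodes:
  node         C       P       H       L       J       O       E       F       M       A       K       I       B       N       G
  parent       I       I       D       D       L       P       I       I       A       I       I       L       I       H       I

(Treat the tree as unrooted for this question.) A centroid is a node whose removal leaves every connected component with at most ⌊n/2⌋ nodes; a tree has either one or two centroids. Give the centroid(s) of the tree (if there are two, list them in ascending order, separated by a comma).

Removing I splits the tree into components of sizes 5, 2, 2, 1, 1, 1, 1, 1, 1; the largest is 5 ≤ ⌊16/2⌋ = 8.
Every other node leaves some component of size > 8, so the centroid is unique.

I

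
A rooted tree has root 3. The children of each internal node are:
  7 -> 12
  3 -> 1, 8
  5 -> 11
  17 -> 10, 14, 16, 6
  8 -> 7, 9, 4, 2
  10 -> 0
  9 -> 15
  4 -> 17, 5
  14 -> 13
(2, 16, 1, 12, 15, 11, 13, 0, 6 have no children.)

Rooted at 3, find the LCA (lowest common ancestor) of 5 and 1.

Path 5→root: 5 4 8 3; path 1→root: 1 3.
First common node: 3.

3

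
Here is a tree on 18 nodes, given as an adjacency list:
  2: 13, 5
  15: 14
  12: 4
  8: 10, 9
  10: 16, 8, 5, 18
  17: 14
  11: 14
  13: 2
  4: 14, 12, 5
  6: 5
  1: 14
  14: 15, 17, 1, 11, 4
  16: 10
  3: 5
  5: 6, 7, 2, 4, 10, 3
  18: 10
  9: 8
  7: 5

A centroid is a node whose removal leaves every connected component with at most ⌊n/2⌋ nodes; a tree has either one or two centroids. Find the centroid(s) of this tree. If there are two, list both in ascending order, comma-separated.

5

Delete 5: the remaining components have sizes 7, 5, 2, 1, 1, 1. Max 7 ≤ 9, so 5 is a centroid.
No neighbour of 5 does as well, so 5 is the unique centroid.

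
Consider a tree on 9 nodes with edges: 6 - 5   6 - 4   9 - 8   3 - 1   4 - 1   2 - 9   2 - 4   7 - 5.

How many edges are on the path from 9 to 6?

The path is 9–2–4–6, which has 3 edges.

3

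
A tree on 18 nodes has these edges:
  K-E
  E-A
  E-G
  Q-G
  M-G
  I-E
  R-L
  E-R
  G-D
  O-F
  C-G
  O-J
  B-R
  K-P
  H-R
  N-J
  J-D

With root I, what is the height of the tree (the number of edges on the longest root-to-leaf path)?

6

F sits deepest: I–E–G–D–J–O–F — 6 edges from the root.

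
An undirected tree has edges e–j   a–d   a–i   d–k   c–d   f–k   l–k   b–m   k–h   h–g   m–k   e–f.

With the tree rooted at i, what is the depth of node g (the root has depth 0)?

Climbing from g to the root: g–h–k–d–a–i. That's 5 steps.

5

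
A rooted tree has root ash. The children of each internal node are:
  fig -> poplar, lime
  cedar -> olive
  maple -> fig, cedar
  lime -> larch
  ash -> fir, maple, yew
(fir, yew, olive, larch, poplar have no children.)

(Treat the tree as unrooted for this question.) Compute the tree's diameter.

5

BFS from yew reaches larch last, at distance 5; BFS from larch confirms no node is farther.
Path: yew–ash–maple–fig–lime–larch.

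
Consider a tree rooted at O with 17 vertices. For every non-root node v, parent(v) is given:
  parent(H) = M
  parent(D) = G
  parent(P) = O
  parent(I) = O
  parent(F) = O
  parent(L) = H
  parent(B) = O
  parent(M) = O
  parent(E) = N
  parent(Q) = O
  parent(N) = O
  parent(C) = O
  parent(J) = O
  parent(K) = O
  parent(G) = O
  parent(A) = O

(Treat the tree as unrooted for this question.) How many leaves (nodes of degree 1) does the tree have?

Exactly 12 nodes have a single neighbour: A, B, C, D, E, F, I, J, K, L, P, Q.

12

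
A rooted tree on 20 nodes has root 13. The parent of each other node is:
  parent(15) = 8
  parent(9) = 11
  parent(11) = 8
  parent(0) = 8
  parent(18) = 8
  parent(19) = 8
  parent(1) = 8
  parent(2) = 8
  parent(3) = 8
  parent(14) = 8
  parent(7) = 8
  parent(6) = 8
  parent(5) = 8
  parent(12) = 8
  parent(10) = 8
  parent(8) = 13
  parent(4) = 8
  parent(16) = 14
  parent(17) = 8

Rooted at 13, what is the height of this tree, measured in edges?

3

The longest root-to-leaf path is 13–8–11–9 (3 edges).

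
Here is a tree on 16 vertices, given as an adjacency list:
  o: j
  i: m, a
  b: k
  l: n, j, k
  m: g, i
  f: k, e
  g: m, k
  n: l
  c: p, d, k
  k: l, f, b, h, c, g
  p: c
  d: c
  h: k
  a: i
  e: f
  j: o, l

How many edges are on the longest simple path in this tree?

A longest path is o-j-l-k-g-m-i-a, with 7 edges.

7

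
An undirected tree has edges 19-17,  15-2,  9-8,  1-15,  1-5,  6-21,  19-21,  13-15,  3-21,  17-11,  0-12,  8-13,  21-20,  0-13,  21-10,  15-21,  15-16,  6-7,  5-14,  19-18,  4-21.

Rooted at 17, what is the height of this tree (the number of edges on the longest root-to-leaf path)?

6

A deepest node is 9, reached by 17 → 19 → 21 → 15 → 13 → 8 → 9.
That path has 6 edges, so the height is 6.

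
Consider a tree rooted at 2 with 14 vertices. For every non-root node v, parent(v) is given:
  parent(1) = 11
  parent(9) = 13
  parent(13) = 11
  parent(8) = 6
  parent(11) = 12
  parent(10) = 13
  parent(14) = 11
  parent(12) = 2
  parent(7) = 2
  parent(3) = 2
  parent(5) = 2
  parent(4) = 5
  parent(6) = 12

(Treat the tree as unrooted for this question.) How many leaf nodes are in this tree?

Degree-1 nodes: 1, 3, 4, 7, 8, 9, 10, 14 — 8 of them.

8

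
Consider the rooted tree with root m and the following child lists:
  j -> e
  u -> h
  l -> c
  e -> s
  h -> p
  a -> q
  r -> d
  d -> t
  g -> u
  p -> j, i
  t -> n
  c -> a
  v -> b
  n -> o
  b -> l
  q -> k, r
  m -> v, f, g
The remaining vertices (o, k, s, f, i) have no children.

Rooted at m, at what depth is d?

Path from m to d: m → v → b → l → c → a → q → r → d, which has 8 edges.

8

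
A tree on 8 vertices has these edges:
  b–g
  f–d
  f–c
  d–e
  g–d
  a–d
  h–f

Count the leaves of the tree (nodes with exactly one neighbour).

5

The leaves are a, b, c, e, h.
That is 5 leaves.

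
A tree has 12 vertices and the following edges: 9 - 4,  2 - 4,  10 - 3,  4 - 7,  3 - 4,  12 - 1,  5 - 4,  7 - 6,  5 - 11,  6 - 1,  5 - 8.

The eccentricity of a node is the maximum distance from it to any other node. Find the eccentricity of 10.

A farthest node from 10 is 12.
The path 10 – 3 – 4 – 7 – 6 – 1 – 12 has 6 edges.

6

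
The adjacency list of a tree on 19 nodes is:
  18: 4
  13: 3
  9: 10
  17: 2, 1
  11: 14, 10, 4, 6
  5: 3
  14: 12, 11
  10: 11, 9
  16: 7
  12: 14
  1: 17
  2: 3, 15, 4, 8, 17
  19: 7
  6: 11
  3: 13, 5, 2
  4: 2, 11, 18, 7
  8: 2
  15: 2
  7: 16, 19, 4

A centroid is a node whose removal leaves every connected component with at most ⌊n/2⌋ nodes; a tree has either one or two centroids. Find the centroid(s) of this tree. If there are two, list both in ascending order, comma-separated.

4

If 4 is removed the pieces have sizes 8, 6, 3, 1, all ≤ ⌊19/2⌋ = 9.
No neighbour of 4 does as well, so 4 is the unique centroid.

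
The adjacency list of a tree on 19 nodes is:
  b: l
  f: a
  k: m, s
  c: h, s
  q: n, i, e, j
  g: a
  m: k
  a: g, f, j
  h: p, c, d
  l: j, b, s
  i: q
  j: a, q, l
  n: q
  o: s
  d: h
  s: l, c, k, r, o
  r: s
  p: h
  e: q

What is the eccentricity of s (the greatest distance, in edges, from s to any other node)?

Distances from s peak at 4, attained at i (n, e, f, g also at distance 4).
s-l-j-q-i

4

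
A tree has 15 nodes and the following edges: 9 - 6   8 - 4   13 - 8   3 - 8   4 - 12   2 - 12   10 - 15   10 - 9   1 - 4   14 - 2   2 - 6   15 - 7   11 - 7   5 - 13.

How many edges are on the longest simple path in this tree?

11

A longest path is 5-13-8-4-12-2-6-9-10-15-7-11, with 11 edges.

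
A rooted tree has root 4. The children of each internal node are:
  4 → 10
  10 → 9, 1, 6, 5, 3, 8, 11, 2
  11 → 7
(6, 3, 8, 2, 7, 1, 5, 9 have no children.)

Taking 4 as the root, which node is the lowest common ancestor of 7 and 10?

10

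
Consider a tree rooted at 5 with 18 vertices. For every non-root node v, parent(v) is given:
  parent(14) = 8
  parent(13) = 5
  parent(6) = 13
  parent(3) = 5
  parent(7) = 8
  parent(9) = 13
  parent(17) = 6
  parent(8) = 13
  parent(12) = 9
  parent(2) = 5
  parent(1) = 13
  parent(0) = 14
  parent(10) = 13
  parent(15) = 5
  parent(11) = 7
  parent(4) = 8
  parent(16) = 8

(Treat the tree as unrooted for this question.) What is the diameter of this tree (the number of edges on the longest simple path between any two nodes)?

5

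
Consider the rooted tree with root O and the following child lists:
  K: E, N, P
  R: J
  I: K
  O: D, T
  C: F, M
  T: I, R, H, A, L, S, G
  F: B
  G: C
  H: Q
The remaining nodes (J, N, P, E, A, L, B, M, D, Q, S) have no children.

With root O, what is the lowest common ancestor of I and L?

T

I's ancestor chain is I, T, O and L's is L, T, O; they first meet at T.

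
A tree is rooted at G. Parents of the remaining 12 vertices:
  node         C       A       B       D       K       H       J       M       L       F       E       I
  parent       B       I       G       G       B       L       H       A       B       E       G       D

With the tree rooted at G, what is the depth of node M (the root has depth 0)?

4

G–D–I–A–M — 4 edges.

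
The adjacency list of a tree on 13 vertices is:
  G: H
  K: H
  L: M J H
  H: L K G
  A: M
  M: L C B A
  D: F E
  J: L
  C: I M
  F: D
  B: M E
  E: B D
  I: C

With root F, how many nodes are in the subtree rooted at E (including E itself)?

The subtree rooted at E contains: E, B, M, L, A, C, H, J, I, G, K — 11 nodes.

11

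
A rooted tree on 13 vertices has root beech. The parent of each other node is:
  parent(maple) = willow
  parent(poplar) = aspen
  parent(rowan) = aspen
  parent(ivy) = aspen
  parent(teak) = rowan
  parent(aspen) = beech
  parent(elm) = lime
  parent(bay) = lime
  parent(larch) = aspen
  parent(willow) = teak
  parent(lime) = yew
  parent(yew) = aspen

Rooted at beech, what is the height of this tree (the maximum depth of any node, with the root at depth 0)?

5

The longest root-to-leaf path is beech – aspen – rowan – teak – willow – maple (5 edges).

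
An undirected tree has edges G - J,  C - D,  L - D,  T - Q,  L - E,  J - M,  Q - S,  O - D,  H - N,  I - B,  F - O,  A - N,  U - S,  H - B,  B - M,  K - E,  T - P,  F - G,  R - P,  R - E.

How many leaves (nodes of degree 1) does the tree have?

5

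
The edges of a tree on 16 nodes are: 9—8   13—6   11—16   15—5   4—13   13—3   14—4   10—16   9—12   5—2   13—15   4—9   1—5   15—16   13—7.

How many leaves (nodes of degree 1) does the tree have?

Exactly 10 nodes have a single neighbour: 1, 2, 3, 6, 7, 8, 10, 11, 12, 14.

10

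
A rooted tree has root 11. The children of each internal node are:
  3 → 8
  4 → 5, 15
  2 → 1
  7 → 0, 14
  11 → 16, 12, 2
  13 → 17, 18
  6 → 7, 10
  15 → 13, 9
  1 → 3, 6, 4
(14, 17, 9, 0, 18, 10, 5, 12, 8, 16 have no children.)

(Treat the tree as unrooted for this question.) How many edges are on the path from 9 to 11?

Walking from 9: 9–15–4–1–2–11. Length 5.

5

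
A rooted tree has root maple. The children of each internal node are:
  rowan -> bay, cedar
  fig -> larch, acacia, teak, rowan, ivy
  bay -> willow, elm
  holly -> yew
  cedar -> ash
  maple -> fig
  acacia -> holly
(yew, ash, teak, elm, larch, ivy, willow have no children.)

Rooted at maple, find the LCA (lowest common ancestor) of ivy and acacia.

Ancestors of ivy (toward the root): ivy, fig, maple.
Ancestors of acacia: acacia, fig, maple.
The deepest node appearing in both lists is fig.

fig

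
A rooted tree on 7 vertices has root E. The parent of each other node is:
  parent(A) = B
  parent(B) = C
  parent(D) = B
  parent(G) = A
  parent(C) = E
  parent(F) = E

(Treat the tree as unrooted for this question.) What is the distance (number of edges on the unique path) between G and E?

G - A - B - C - E: 4 edges.

4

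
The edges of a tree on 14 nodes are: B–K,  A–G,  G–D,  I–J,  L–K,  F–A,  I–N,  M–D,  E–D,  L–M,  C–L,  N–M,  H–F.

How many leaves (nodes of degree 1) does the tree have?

Degree-1 nodes: B, C, E, H, J — 5 of them.

5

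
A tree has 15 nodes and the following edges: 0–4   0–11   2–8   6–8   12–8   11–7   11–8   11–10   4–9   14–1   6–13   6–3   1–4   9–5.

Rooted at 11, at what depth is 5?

Path from 11 to 5: 11 → 0 → 4 → 9 → 5, which has 4 edges.

4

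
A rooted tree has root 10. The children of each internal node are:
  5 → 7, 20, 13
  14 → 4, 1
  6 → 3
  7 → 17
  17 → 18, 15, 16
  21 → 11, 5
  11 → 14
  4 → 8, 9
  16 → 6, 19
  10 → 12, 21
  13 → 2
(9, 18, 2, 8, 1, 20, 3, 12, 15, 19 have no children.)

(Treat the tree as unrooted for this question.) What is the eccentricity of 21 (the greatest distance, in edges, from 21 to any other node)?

The node farthest from 21 is 3, via 21–5–7–17–16–6–3 — 6 edges.

6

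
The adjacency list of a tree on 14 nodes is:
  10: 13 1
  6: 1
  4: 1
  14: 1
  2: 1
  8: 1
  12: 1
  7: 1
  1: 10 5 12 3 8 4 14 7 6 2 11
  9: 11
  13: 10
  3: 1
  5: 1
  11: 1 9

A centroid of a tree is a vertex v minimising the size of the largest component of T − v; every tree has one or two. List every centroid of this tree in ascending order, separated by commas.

1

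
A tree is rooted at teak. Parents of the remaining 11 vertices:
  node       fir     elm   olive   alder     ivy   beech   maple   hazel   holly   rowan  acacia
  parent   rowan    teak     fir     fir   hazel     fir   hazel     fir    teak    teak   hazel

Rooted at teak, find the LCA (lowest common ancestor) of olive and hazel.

olive's ancestor chain is olive, fir, rowan, teak and hazel's is hazel, fir, rowan, teak; they first meet at fir.

fir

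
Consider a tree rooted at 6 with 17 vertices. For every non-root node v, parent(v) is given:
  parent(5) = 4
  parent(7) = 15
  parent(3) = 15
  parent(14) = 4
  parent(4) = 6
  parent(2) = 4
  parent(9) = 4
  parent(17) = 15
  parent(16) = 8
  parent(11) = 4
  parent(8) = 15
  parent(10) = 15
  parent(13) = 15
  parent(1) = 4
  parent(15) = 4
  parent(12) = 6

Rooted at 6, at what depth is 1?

2

6–4–1 — 2 edges.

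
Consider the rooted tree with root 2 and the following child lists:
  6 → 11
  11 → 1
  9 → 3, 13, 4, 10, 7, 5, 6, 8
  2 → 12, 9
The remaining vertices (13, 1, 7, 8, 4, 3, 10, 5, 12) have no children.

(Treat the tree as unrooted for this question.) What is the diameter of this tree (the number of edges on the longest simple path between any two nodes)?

5

Starting from 1, a farthest node is 12 at distance 5.
One longest path: 1–11–6–9–2–12.
So the diameter is 5.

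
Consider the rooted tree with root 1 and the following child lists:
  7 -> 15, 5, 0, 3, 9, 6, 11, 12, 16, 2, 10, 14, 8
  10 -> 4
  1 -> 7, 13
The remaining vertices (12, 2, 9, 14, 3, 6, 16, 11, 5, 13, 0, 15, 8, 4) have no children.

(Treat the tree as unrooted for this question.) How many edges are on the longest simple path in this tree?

4

Starting from 13, a farthest node is 4 at distance 4.
One longest path: 13-1-7-10-4.
So the diameter is 4.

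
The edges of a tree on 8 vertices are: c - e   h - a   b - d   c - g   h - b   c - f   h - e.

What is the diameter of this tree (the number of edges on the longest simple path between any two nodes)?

Starting from g, a farthest node is d at distance 5.
One longest path: g-c-e-h-b-d.
So the diameter is 5.

5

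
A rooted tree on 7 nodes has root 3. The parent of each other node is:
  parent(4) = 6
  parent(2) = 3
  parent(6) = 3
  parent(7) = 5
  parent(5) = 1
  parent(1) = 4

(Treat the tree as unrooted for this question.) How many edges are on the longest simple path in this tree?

Starting from 2, a farthest node is 7 at distance 6.
One longest path: 2 - 3 - 6 - 4 - 1 - 5 - 7.
So the diameter is 6.

6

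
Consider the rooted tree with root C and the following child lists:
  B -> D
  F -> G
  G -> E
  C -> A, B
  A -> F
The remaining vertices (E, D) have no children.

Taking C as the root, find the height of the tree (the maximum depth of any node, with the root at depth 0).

A deepest node is E, reached by C–A–F–G–E.
That path has 4 edges, so the height is 4.

4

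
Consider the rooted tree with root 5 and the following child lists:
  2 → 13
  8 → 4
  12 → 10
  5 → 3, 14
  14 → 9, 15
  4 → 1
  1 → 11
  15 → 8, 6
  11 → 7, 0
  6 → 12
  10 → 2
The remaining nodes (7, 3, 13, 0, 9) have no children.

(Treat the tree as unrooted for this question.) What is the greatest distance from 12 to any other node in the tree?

7

Distances from 12 peak at 7, attained at 7 (0 also at distance 7).
12–6–15–8–4–1–11–7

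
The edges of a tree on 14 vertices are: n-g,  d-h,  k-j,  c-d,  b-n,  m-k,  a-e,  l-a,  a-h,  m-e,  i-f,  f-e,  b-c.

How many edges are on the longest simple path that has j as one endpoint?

A farthest node from j is g.
The path j – k – m – e – a – h – d – c – b – n – g has 10 edges.

10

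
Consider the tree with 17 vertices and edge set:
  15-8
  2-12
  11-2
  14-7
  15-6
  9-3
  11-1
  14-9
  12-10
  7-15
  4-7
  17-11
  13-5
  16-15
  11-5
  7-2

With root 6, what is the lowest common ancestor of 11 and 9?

7

Ancestors of 11 (toward the root): 11, 2, 7, 15, 6.
Ancestors of 9: 9, 14, 7, 15, 6.
The deepest node appearing in both lists is 7.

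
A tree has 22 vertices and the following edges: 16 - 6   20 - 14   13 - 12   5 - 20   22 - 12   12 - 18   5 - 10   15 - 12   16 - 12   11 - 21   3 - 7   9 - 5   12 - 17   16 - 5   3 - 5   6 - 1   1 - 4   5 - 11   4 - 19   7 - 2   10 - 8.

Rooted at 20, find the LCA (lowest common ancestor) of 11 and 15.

5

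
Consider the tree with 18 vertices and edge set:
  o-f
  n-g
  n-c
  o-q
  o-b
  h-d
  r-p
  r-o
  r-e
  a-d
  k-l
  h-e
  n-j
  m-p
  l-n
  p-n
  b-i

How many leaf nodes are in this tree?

Degree-1 nodes: a, c, f, g, i, j, k, m, q — 9 of them.

9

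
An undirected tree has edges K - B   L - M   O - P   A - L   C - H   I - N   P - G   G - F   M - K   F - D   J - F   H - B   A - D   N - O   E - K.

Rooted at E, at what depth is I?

11

Path from E to I: E → K → M → L → A → D → F → G → P → O → N → I, which has 11 edges.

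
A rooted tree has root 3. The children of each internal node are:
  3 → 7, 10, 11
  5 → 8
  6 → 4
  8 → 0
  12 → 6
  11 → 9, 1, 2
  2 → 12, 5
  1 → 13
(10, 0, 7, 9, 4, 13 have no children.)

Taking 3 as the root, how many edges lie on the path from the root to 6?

4

Path from 3 to 6: 3 – 11 – 2 – 12 – 6, which has 4 edges.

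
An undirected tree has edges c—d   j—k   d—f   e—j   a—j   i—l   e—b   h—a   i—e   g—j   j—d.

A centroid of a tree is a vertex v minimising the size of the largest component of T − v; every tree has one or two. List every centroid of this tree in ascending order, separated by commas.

Delete j: the remaining components have sizes 4, 3, 2, 1, 1. Max 4 ≤ 6, so j is a centroid.
Every other node leaves some component of size > 6, so the centroid is unique.

j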